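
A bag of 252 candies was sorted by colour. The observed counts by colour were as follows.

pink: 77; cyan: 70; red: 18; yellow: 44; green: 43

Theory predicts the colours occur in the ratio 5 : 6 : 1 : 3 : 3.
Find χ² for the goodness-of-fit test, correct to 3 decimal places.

Ratio total = 18. Expected counts: 252×5/18 = 70, 252×6/18 = 84, 252×1/18 = 14, 252×3/18 = 42, 252×3/18 = 42.
cat         O        E   (O−E)²/E
pink       77       70     0.7000
cyan       70       84     2.3333
red        18       14     1.1429
yellow     44       42     0.0952
green      43       42     0.0238
Sum = 4.295

4.295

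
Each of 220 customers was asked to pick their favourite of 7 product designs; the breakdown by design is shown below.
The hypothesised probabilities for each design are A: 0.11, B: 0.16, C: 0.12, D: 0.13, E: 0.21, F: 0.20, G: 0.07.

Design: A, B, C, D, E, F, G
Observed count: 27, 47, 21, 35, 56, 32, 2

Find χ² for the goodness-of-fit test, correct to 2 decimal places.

23.83

Expected counts E_i = n·p_i: 220×0.11 = 24.2, 220×0.16 = 35.2, 220×0.12 = 26.4, 220×0.13 = 28.6, 220×0.21 = 46.2, 220×0.20 = 44, 220×0.07 = 15.4.
χ² = (27−24.2)²/24.2 + (47−35.2)²/35.2 + (21−26.4)²/26.4 + (35−28.6)²/28.6 + (56−46.2)²/46.2 + (32−44)²/44 + (2−15.4)²/15.4
   = 0.324 + 3.956 + 1.105 + 1.432 + 2.079 + 3.273 + 11.660
Sum = 23.83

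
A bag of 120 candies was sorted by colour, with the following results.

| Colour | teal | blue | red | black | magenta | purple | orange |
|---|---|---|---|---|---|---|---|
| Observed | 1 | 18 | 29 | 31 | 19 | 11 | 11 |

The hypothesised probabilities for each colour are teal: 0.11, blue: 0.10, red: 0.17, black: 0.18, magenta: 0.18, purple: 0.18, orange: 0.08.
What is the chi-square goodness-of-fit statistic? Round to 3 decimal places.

27.711

Expected counts E_i = n·p_i: 120×0.11 = 13.2, 120×0.10 = 12, 120×0.17 = 20.4, 120×0.18 = 21.6, 120×0.18 = 21.6, 120×0.18 = 21.6, 120×0.08 = 9.6.
teal: (1 − 13.2)²/13.2 = 148.84/13.2 = 11.2758
blue: (18 − 12)²/12 = 36/12 = 3.0000
red: (29 − 20.4)²/20.4 = 73.96/20.4 = 3.6255
black: (31 − 21.6)²/21.6 = 88.36/21.6 = 4.0907
magenta: (19 − 21.6)²/21.6 = 6.76/21.6 = 0.3130
purple: (11 − 21.6)²/21.6 = 112.36/21.6 = 5.2019
orange: (11 − 9.6)²/9.6 = 1.96/9.6 = 0.2042
Sum = 27.711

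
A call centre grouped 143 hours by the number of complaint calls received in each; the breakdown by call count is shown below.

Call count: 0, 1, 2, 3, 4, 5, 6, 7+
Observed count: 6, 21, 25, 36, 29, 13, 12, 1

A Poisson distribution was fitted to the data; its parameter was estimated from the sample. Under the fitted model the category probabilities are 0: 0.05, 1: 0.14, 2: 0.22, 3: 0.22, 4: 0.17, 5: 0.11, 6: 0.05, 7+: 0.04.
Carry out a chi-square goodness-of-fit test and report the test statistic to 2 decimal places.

Expected counts E_i = n·p_i: 143×0.05 = 7.15, 143×0.14 = 20.02, 143×0.22 = 31.46, 143×0.22 = 31.46, 143×0.17 = 24.31, 143×0.11 = 15.73, 143×0.05 = 7.15, 143×0.04 = 5.72.
0: (6 − 7.15)²/7.15 = 1.3225/7.15 = 0.185
1: (21 − 20.02)²/20.02 = 0.9604/20.02 = 0.048
2: (25 − 31.46)²/31.46 = 41.7316/31.46 = 1.326
3: (36 − 31.46)²/31.46 = 20.6116/31.46 = 0.655
4: (29 − 24.31)²/24.31 = 21.9961/24.31 = 0.905
5: (13 − 15.73)²/15.73 = 7.4529/15.73 = 0.474
6: (12 − 7.15)²/7.15 = 23.5225/7.15 = 3.290
7+: (1 − 5.72)²/5.72 = 22.2784/5.72 = 3.895
Sum = 10.78

10.78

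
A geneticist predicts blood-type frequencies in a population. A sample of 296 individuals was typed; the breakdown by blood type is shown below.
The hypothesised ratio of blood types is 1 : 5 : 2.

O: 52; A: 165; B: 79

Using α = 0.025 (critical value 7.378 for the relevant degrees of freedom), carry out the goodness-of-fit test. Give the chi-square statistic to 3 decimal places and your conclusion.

Ratio total = 8. Expected counts: 296×1/8 = 37, 296×5/8 = 185, 296×2/8 = 74.
χ² = (52−37)²/37 + (165−185)²/185 + (79−74)²/74
   = 6.0811 + 2.1622 + 0.3378
Sum = 8.581
df = 2. Since 8.581 > 7.378, we reject H₀.

8.581; reject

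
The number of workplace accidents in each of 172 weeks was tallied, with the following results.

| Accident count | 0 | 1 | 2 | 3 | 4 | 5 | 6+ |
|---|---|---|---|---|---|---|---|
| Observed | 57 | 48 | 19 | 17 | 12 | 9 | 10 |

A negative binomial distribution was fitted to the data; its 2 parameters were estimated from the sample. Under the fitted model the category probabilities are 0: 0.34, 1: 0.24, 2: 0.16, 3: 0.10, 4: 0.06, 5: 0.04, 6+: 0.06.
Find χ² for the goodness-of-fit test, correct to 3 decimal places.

4.708

Expected counts E_i = n·p_i: 172×0.34 = 58.48, 172×0.24 = 41.28, 172×0.16 = 27.52, 172×0.10 = 17.2, 172×0.06 = 10.32, 172×0.04 = 6.88, 172×0.06 = 10.32.
0: (57 − 58.48)²/58.48 = 2.1904/58.48 = 0.0375
1: (48 − 41.28)²/41.28 = 45.1584/41.28 = 1.0940
2: (19 − 27.52)²/27.52 = 72.5904/27.52 = 2.6377
3: (17 − 17.2)²/17.2 = 0.04/17.2 = 0.0023
4: (12 − 10.32)²/10.32 = 2.8224/10.32 = 0.2735
5: (9 − 6.88)²/6.88 = 4.4944/6.88 = 0.6533
6+: (10 − 10.32)²/10.32 = 0.1024/10.32 = 0.0099
Sum = 4.708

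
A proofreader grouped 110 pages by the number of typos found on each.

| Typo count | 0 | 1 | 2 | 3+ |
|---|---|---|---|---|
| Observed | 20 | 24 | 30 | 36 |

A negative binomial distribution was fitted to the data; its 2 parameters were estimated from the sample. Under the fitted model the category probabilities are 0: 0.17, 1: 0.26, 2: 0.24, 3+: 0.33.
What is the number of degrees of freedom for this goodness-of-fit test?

1

There are k = 4 categories and 2 parameters estimated from the data, so df = 4 − 1 − 2 = 1.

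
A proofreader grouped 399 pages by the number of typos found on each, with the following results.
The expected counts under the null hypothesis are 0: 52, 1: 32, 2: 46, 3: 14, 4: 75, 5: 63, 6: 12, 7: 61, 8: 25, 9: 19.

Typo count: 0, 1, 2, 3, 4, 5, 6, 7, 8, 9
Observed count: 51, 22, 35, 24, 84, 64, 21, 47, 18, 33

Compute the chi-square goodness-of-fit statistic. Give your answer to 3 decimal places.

36.252

χ² = (51−52)²/52 + (22−32)²/32 + (35−46)²/46 + (24−14)²/14 + (84−75)²/75 + (64−63)²/63 + (21−12)²/12 + (47−61)²/61 + (18−25)²/25 + (33−19)²/19
   = 0.0192 + 3.1250 + 2.6304 + 7.1429 + 1.0800 + 0.0159 + 6.7500 + 3.2131 + 1.9600 + 10.3158
Sum = 36.252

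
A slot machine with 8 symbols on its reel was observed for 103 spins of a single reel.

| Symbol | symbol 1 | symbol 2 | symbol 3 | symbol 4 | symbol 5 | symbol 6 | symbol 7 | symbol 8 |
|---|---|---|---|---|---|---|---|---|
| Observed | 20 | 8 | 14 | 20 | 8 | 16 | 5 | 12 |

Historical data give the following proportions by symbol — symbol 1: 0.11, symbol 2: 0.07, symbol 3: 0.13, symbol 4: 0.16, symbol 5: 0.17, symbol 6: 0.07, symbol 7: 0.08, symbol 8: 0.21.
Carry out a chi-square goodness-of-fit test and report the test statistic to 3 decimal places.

28.943

Expected counts E_i = n·p_i: 103×0.11 = 11.33, 103×0.07 = 7.21, 103×0.13 = 13.39, 103×0.16 = 16.48, 103×0.17 = 17.51, 103×0.07 = 7.21, 103×0.08 = 8.24, 103×0.21 = 21.63.
cat           O        E   (O−E)²/E
symbol 1     20    11.33     6.6345
symbol 2      8     7.21     0.0866
symbol 3     14    13.39     0.0278
symbol 4     20    16.48     0.7518
symbol 5      8    17.51     5.1651
symbol 6     16     7.21    10.7162
symbol 7      5     8.24     1.2740
symbol 8     12    21.63     4.2874
Sum = 28.943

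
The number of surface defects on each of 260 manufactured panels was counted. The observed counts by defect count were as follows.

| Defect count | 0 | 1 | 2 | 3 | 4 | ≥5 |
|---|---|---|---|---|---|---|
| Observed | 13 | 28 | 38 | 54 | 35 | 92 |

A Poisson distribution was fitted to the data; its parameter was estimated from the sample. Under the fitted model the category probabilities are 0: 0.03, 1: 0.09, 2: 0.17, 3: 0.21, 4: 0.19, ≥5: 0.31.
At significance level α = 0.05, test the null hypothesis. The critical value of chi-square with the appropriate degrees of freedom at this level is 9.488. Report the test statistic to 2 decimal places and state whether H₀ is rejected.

Expected counts E_i = n·p_i: 260×0.03 = 7.8, 260×0.09 = 23.4, 260×0.17 = 44.2, 260×0.21 = 54.6, 260×0.19 = 49.4, 260×0.31 = 80.6.
0: (13 − 7.8)²/7.8 = 27.04/7.8 = 3.467
1: (28 − 23.4)²/23.4 = 21.16/23.4 = 0.904
2: (38 − 44.2)²/44.2 = 38.44/44.2 = 0.870
3: (54 − 54.6)²/54.6 = 0.36/54.6 = 0.007
4: (35 − 49.4)²/49.4 = 207.36/49.4 = 4.198
≥5: (92 − 80.6)²/80.6 = 129.96/80.6 = 1.612
Sum = 11.06
df = 4. Since 11.06 > 9.488, we reject H₀.

11.06; reject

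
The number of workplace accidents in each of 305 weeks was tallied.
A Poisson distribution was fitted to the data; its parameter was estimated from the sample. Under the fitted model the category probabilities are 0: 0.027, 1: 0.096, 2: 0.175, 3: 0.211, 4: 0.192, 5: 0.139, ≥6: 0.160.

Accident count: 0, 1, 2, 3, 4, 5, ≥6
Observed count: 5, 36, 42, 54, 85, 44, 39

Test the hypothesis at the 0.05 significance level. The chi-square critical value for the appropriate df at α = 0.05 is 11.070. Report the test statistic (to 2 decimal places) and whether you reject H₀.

Expected counts E_i = n·p_i: 305×0.027 = 8.235, 305×0.096 = 29.28, 305×0.175 = 53.375, 305×0.211 = 64.355, 305×0.192 = 58.56, 305×0.139 = 42.395, 305×0.160 = 48.8.
cat         O        E   (O−E)²/E
0           5    8.235      1.271
1          36    29.28      1.542
2          42   53.375      2.424
3          54   64.355      1.666
4          85    58.56     11.938
5          44   42.395      0.061
≥6         39     48.8      1.968
Sum = 20.87
df = 5. Since 20.87 > 11.070, we reject H₀.

20.87; reject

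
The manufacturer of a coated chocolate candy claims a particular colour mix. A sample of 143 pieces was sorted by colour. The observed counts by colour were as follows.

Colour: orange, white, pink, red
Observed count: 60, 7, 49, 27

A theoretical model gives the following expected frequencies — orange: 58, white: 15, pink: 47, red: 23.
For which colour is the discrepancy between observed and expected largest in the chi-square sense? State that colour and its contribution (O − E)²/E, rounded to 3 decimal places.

χ² = (60−58)²/58 + (7−15)²/15 + (49−47)²/47 + (27−23)²/23
   = 0.0690 + 4.2667 + 0.0851 + 0.6957
The largest term is for white: 4.267.

white, 4.267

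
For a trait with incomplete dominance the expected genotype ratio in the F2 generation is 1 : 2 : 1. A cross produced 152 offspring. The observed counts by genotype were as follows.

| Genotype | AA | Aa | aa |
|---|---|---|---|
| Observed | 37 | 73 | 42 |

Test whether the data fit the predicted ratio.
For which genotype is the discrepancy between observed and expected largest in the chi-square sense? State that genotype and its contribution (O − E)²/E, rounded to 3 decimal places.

aa, 0.421

Ratio total = 4. Expected counts: 152×1/4 = 38, 152×2/4 = 76, 152×1/4 = 38.
χ² = (37−38)²/38 + (73−76)²/76 + (42−38)²/38
   = 0.0263 + 0.1184 + 0.4211
The largest term is for aa: 0.421.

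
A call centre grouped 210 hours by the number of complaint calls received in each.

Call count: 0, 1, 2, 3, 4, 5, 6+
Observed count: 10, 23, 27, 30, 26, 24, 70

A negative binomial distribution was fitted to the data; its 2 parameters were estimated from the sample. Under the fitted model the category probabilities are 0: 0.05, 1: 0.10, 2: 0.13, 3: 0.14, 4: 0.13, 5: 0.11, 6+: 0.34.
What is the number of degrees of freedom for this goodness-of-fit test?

4

There are k = 7 categories and 2 parameters estimated from the data, so df = 7 − 1 − 2 = 4.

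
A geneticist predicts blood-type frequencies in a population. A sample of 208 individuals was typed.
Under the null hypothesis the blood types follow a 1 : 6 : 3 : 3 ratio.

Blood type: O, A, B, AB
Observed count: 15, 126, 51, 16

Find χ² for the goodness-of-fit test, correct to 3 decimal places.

30.958

Ratio total = 13. Expected counts: 208×1/13 = 16, 208×6/13 = 96, 208×3/13 = 48, 208×3/13 = 48.
O: (15 − 16)²/16 = 1/16 = 0.0625
A: (126 − 96)²/96 = 900/96 = 9.3750
B: (51 − 48)²/48 = 9/48 = 0.1875
AB: (16 − 48)²/48 = 1024/48 = 21.3333
Sum = 30.958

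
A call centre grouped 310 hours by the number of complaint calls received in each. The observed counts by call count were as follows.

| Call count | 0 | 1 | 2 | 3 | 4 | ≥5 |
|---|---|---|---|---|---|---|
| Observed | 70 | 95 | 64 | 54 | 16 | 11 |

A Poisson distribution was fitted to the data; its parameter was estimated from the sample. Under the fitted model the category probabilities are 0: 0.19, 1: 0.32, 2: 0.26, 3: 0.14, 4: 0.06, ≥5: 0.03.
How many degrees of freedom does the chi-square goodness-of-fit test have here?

4

There are k = 6 categories and 1 parameter estimated from the data, so df = 6 − 1 − 1 = 4.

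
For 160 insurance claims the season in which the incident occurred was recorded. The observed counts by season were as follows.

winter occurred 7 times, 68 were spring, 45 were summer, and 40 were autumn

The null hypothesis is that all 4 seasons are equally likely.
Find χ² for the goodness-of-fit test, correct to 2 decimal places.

Expected count for each of the 4 categories: 160/4 = 40.
cat         O        E   (O−E)²/E
winter      7       40     27.225
spring     68       40     19.600
summer     45       40      0.625
autumn     40       40      0.000
Sum = 47.45

47.45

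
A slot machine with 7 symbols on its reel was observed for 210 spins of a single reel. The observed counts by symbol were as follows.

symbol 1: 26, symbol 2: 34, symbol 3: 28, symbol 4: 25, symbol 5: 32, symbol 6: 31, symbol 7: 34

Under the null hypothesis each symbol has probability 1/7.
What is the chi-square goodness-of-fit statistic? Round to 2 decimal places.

Expected count for each of the 7 categories: 210/7 = 30.
symbol 1: (26 − 30)²/30 = 16/30 = 0.533
symbol 2: (34 − 30)²/30 = 16/30 = 0.533
symbol 3: (28 − 30)²/30 = 4/30 = 0.133
symbol 4: (25 − 30)²/30 = 25/30 = 0.833
symbol 5: (32 − 30)²/30 = 4/30 = 0.133
symbol 6: (31 − 30)²/30 = 1/30 = 0.033
symbol 7: (34 − 30)²/30 = 16/30 = 0.533
Sum = 2.73

2.73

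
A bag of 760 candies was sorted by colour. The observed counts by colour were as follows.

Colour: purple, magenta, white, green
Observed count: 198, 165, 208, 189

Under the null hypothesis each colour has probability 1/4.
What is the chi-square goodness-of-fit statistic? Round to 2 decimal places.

5.34

Under H₀ each category has probability 1/4, so each expected count is 760/4 = 190.
purple: (198 − 190)²/190 = 64/190 = 0.337
magenta: (165 − 190)²/190 = 625/190 = 3.289
white: (208 − 190)²/190 = 324/190 = 1.705
green: (189 − 190)²/190 = 1/190 = 0.005
Sum = 5.34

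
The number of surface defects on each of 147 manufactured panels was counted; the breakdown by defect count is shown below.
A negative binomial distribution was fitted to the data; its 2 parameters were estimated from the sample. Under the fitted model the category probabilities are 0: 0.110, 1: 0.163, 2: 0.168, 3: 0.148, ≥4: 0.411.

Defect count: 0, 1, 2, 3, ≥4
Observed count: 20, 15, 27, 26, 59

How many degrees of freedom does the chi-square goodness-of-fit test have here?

2

There are k = 5 categories and 2 parameters estimated from the data, so df = 5 − 1 − 2 = 2.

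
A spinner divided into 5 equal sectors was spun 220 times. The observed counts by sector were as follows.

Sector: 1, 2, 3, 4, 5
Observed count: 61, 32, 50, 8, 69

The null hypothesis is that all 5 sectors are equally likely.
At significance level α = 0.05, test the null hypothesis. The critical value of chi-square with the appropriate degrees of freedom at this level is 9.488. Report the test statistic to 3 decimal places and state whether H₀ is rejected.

Expected count for each of the 5 categories: 220/5 = 44.
1: (61 − 44)²/44 = 289/44 = 6.5682
2: (32 − 44)²/44 = 144/44 = 3.2727
3: (50 − 44)²/44 = 36/44 = 0.8182
4: (8 − 44)²/44 = 1296/44 = 29.4545
5: (69 − 44)²/44 = 625/44 = 14.2045
Sum = 54.318
df = 4. Since 54.318 > 9.488, we reject H₀.

54.318; reject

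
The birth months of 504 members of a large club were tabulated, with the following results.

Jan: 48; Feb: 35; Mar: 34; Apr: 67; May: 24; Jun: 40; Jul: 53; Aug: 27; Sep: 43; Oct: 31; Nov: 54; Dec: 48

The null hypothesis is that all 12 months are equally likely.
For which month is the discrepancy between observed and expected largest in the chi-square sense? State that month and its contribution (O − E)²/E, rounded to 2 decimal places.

Expected count for each of the 12 categories: 504/12 = 42.
cat         O        E   (O−E)²/E
Jan        48       42      0.857
Feb        35       42      1.167
Mar        34       42      1.524
Apr        67       42     14.881
May        24       42      7.714
Jun        40       42      0.095
Jul        53       42      2.881
Aug        27       42      5.357
Sep        43       42      0.024
Oct        31       42      2.881
Nov        54       42      3.429
Dec        48       42      0.857
The largest term is for Apr: 14.88.

Apr, 14.88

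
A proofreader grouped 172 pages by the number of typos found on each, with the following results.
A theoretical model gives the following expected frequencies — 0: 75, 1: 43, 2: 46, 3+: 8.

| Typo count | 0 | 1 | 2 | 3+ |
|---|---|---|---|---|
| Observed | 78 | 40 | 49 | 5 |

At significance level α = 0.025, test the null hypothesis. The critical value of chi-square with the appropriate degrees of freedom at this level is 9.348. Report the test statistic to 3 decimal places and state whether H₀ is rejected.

cat         O        E   (O−E)²/E
0          78       75     0.1200
1          40       43     0.2093
2          49       46     0.1957
3+          5        8     1.1250
Sum = 1.650
df = 3. Since 1.650 < 9.348, we do not reject H₀.

1.650; do not reject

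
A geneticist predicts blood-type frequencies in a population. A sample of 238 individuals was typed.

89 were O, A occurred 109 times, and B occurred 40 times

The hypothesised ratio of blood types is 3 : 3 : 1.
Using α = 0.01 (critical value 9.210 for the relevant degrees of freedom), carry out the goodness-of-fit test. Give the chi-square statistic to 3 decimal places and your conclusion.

Ratio total = 7. Expected counts: 238×3/7 = 102, 238×3/7 = 102, 238×1/7 = 34.
χ² = (89−102)²/102 + (109−102)²/102 + (40−34)²/34
   = 1.6569 + 0.4804 + 1.0588
Sum = 3.196
df = 2. Since 3.196 < 9.210, we do not reject H₀.

3.196; do not reject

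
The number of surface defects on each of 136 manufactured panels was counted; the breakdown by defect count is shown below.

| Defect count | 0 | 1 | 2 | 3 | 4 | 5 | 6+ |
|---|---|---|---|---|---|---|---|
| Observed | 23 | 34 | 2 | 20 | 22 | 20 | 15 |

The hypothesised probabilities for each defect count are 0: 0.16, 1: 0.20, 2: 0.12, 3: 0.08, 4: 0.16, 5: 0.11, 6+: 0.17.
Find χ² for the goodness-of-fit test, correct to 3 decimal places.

26.533

Expected counts E_i = n·p_i: 136×0.16 = 21.76, 136×0.20 = 27.2, 136×0.12 = 16.32, 136×0.08 = 10.88, 136×0.16 = 21.76, 136×0.11 = 14.96, 136×0.17 = 23.12.
0: (23 − 21.76)²/21.76 = 1.5376/21.76 = 0.0707
1: (34 − 27.2)²/27.2 = 46.24/27.2 = 1.7000
2: (2 − 16.32)²/16.32 = 205.0624/16.32 = 12.5651
3: (20 − 10.88)²/10.88 = 83.1744/10.88 = 7.6447
4: (22 − 21.76)²/21.76 = 0.0576/21.76 = 0.0026
5: (20 − 14.96)²/14.96 = 25.4016/14.96 = 1.6980
6+: (15 − 23.12)²/23.12 = 65.9344/23.12 = 2.8518
Sum = 26.533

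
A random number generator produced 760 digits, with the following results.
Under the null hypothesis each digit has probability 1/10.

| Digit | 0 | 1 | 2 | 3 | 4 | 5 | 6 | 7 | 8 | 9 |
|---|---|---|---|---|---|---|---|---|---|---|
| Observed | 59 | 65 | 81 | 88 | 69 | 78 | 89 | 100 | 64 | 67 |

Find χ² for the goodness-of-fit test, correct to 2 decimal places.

Under H₀ each category has probability 1/10, so each expected count is 760/10 = 76.
χ² = (59−76)²/76 + (65−76)²/76 + (81−76)²/76 + (88−76)²/76 + (69−76)²/76 + (78−76)²/76 + (89−76)²/76 + (100−76)²/76 + (64−76)²/76 + (67−76)²/76
   = 3.803 + 1.592 + 0.329 + 1.895 + 0.645 + 0.053 + 2.224 + 7.579 + 1.895 + 1.066
Sum = 21.08

21.08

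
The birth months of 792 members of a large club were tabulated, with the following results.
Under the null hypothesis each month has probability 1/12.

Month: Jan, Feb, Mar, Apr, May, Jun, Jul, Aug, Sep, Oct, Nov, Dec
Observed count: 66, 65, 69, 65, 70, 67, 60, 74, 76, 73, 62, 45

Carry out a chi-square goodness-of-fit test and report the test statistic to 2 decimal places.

Expected count for each of the 12 categories: 792/12 = 66.
Jan: (66 − 66)²/66 = 0/66 = 0.000
Feb: (65 − 66)²/66 = 1/66 = 0.015
Mar: (69 − 66)²/66 = 9/66 = 0.136
Apr: (65 − 66)²/66 = 1/66 = 0.015
May: (70 − 66)²/66 = 16/66 = 0.242
Jun: (67 − 66)²/66 = 1/66 = 0.015
Jul: (60 − 66)²/66 = 36/66 = 0.545
Aug: (74 − 66)²/66 = 64/66 = 0.970
Sep: (76 − 66)²/66 = 100/66 = 1.515
Oct: (73 − 66)²/66 = 49/66 = 0.742
Nov: (62 − 66)²/66 = 16/66 = 0.242
Dec: (45 − 66)²/66 = 441/66 = 6.682
Sum = 11.12

11.12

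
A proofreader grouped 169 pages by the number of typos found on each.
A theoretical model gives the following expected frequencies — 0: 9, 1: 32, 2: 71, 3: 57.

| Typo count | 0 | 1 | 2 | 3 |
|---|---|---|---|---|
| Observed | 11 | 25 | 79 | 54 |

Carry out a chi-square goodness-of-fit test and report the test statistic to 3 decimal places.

0: (11 − 9)²/9 = 4/9 = 0.4444
1: (25 − 32)²/32 = 49/32 = 1.5313
2: (79 − 71)²/71 = 64/71 = 0.9014
3: (54 − 57)²/57 = 9/57 = 0.1579
Sum = 3.035

3.035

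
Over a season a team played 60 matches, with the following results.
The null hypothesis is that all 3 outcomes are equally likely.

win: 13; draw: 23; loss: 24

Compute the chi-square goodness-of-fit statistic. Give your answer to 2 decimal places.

Expected count for each of the 3 categories: 60/3 = 20.
χ² = (13−20)²/20 + (23−20)²/20 + (24−20)²/20
   = 2.450 + 0.450 + 0.800
Sum = 3.70

3.70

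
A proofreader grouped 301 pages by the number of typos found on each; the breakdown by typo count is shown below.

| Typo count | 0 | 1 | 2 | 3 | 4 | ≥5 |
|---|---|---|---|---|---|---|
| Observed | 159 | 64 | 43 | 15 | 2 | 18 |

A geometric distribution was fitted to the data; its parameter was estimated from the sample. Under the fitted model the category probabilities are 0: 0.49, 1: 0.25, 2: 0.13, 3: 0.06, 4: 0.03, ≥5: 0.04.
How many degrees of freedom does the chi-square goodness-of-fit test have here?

4

There are k = 6 categories and 1 parameter estimated from the data, so df = 6 − 1 − 1 = 4.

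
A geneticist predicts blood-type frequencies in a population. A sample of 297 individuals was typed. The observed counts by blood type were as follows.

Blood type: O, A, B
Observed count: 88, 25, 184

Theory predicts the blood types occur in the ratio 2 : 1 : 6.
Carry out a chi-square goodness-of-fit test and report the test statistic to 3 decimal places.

Ratio total = 9. Expected counts: 297×2/9 = 66, 297×1/9 = 33, 297×6/9 = 198.
cat         O        E   (O−E)²/E
O          88       66     7.3333
A          25       33     1.9394
B         184      198     0.9899
Sum = 10.263

10.263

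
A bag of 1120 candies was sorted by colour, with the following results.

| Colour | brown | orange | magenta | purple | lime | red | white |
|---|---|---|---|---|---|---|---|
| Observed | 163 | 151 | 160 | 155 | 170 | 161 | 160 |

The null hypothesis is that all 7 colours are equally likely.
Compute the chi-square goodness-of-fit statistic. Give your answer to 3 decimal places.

Under H₀ each category has probability 1/7, so each expected count is 1120/7 = 160.
brown: (163 − 160)²/160 = 9/160 = 0.0563
orange: (151 − 160)²/160 = 81/160 = 0.5063
magenta: (160 − 160)²/160 = 0/160 = 0.0000
purple: (155 − 160)²/160 = 25/160 = 0.1563
lime: (170 − 160)²/160 = 100/160 = 0.6250
red: (161 − 160)²/160 = 1/160 = 0.0063
white: (160 − 160)²/160 = 0/160 = 0.0000
Sum = 1.350

1.350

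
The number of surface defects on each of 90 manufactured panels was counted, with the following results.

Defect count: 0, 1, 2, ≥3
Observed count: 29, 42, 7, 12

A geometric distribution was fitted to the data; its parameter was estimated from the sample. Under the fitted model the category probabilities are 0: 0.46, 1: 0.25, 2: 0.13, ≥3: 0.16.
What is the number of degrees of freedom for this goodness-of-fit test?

There are k = 4 categories and 1 parameter estimated from the data, so df = 4 − 1 − 1 = 2.

2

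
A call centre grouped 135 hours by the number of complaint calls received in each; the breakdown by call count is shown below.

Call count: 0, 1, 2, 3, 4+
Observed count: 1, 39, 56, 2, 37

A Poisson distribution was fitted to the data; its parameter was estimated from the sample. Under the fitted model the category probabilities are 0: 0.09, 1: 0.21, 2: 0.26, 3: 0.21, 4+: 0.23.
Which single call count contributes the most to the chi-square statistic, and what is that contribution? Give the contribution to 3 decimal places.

3, 24.491

Expected counts E_i = n·p_i: 135×0.09 = 12.15, 135×0.21 = 28.35, 135×0.26 = 35.1, 135×0.21 = 28.35, 135×0.23 = 31.05.
cat         O        E   (O−E)²/E
0           1    12.15    10.2323
1          39    28.35     4.0008
2          56     35.1    12.4447
3           2    28.35    24.4911
4+         37    31.05     1.1402
The largest term is for 3: 24.491.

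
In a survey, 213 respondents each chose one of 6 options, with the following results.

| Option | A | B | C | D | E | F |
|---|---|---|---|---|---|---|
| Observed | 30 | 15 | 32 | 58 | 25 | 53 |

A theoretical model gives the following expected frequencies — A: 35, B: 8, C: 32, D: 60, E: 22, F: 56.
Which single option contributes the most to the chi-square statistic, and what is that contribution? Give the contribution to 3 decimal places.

χ² = (30−35)²/35 + (15−8)²/8 + (32−32)²/32 + (58−60)²/60 + (25−22)²/22 + (53−56)²/56
   = 0.7143 + 6.1250 + 0.0000 + 0.0667 + 0.4091 + 0.1607
The largest term is for B: 6.125.

B, 6.125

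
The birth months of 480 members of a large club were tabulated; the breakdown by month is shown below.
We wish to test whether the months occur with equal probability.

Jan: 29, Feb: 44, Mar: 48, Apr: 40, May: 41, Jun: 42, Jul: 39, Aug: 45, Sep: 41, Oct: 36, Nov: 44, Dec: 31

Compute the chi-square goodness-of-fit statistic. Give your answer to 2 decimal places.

8.65

Under H₀ each category has probability 1/12, so each expected count is 480/12 = 40.
Jan: (29 − 40)²/40 = 121/40 = 3.025
Feb: (44 − 40)²/40 = 16/40 = 0.400
Mar: (48 − 40)²/40 = 64/40 = 1.600
Apr: (40 − 40)²/40 = 0/40 = 0.000
May: (41 − 40)²/40 = 1/40 = 0.025
Jun: (42 − 40)²/40 = 4/40 = 0.100
Jul: (39 − 40)²/40 = 1/40 = 0.025
Aug: (45 − 40)²/40 = 25/40 = 0.625
Sep: (41 − 40)²/40 = 1/40 = 0.025
Oct: (36 − 40)²/40 = 16/40 = 0.400
Nov: (44 − 40)²/40 = 16/40 = 0.400
Dec: (31 − 40)²/40 = 81/40 = 2.025
Sum = 8.65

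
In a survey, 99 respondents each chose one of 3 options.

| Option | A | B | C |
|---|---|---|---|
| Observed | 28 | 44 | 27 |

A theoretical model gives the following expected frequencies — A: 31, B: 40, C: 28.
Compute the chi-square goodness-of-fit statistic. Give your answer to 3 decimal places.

0.726

A: (28 − 31)²/31 = 9/31 = 0.2903
B: (44 − 40)²/40 = 16/40 = 0.4000
C: (27 − 28)²/28 = 1/28 = 0.0357
Sum = 0.726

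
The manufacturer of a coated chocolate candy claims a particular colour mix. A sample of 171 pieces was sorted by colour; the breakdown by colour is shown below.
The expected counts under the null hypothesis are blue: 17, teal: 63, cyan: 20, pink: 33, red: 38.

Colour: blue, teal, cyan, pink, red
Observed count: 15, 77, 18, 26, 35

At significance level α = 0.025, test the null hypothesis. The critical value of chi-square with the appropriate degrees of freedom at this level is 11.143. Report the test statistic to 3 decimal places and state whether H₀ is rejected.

5.268; do not reject

blue: (15 − 17)²/17 = 4/17 = 0.2353
teal: (77 − 63)²/63 = 196/63 = 3.1111
cyan: (18 − 20)²/20 = 4/20 = 0.2000
pink: (26 − 33)²/33 = 49/33 = 1.4848
red: (35 − 38)²/38 = 9/38 = 0.2368
Sum = 5.268
df = 4. Since 5.268 < 11.143, we do not reject H₀.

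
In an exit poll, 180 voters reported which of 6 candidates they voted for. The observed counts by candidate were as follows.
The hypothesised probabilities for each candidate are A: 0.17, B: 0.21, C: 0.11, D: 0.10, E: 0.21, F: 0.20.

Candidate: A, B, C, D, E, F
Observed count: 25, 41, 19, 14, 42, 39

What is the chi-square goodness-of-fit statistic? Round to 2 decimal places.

Expected counts E_i = n·p_i: 180×0.17 = 30.6, 180×0.21 = 37.8, 180×0.11 = 19.8, 180×0.10 = 18, 180×0.21 = 37.8, 180×0.20 = 36.
A: (25 − 30.6)²/30.6 = 31.36/30.6 = 1.025
B: (41 − 37.8)²/37.8 = 10.24/37.8 = 0.271
C: (19 − 19.8)²/19.8 = 0.64/19.8 = 0.032
D: (14 − 18)²/18 = 16/18 = 0.889
E: (42 − 37.8)²/37.8 = 17.64/37.8 = 0.467
F: (39 − 36)²/36 = 9/36 = 0.250
Sum = 2.93

2.93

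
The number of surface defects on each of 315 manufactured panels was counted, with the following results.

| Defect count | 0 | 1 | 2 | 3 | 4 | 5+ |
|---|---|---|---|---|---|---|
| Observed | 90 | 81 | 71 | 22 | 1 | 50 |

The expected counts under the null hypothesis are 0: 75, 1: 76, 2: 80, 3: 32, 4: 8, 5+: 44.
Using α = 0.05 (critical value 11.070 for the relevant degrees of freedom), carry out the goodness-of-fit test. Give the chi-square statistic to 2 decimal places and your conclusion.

14.41; reject

0: (90 − 75)²/75 = 225/75 = 3.000
1: (81 − 76)²/76 = 25/76 = 0.329
2: (71 − 80)²/80 = 81/80 = 1.013
3: (22 − 32)²/32 = 100/32 = 3.125
4: (1 − 8)²/8 = 49/8 = 6.125
5+: (50 − 44)²/44 = 36/44 = 0.818
Sum = 14.41
df = 5. Since 14.41 > 11.070, we reject H₀.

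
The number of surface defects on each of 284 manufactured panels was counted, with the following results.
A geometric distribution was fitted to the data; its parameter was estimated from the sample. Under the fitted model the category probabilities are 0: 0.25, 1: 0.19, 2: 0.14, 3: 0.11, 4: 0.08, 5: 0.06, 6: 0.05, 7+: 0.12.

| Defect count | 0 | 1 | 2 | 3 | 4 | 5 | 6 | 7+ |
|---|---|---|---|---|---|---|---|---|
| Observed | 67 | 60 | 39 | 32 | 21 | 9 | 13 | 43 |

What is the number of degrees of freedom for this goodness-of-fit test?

6

There are k = 8 categories and 1 parameter estimated from the data, so df = 8 − 1 − 1 = 6.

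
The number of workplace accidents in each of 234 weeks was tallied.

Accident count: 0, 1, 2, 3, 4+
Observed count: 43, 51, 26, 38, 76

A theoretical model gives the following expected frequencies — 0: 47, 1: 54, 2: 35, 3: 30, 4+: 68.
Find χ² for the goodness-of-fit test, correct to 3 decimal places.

5.896

cat         O        E   (O−E)²/E
0          43       47     0.3404
1          51       54     0.1667
2          26       35     2.3143
3          38       30     2.1333
4+         76       68     0.9412
Sum = 5.896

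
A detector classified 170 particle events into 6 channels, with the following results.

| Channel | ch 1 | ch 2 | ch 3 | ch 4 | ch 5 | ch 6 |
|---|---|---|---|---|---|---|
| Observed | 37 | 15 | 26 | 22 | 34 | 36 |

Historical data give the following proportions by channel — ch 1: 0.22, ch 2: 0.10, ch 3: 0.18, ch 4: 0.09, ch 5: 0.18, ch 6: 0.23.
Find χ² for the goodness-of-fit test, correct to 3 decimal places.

4.489

Expected counts E_i = n·p_i: 170×0.22 = 37.4, 170×0.10 = 17, 170×0.18 = 30.6, 170×0.09 = 15.3, 170×0.18 = 30.6, 170×0.23 = 39.1.
ch 1: (37 − 37.4)²/37.4 = 0.16/37.4 = 0.0043
ch 2: (15 − 17)²/17 = 4/17 = 0.2353
ch 3: (26 − 30.6)²/30.6 = 21.16/30.6 = 0.6915
ch 4: (22 − 15.3)²/15.3 = 44.89/15.3 = 2.9340
ch 5: (34 − 30.6)²/30.6 = 11.56/30.6 = 0.3778
ch 6: (36 − 39.1)²/39.1 = 9.61/39.1 = 0.2458
Sum = 4.489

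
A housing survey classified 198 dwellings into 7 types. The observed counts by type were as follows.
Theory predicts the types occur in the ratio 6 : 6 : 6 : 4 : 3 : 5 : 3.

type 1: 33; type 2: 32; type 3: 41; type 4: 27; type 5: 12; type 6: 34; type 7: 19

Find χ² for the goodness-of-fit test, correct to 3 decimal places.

4.353

Ratio total = 33. Expected counts: 198×6/33 = 36, 198×6/33 = 36, 198×6/33 = 36, 198×4/33 = 24, 198×3/33 = 18, 198×5/33 = 30, 198×3/33 = 18.
cat         O        E   (O−E)²/E
type 1     33       36     0.2500
type 2     32       36     0.4444
type 3     41       36     0.6944
type 4     27       24     0.3750
type 5     12       18     2.0000
type 6     34       30     0.5333
type 7     19       18     0.0556
Sum = 4.353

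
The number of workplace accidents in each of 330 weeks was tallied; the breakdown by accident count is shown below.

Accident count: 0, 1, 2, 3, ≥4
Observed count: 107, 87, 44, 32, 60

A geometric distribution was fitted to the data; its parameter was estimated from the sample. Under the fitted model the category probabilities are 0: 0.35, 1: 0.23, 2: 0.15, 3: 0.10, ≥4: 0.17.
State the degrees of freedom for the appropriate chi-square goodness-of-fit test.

There are k = 5 categories and 1 parameter estimated from the data, so df = 5 − 1 − 1 = 3.

3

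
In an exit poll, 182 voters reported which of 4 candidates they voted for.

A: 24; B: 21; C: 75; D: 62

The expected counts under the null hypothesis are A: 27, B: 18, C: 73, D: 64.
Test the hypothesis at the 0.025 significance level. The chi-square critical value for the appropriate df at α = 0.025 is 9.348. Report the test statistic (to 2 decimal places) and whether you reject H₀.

cat         O        E   (O−E)²/E
A          24       27      0.333
B          21       18      0.500
C          75       73      0.055
D          62       64      0.063
Sum = 0.95
df = 3. Since 0.95 < 9.348, we do not reject H₀.

0.95; do not reject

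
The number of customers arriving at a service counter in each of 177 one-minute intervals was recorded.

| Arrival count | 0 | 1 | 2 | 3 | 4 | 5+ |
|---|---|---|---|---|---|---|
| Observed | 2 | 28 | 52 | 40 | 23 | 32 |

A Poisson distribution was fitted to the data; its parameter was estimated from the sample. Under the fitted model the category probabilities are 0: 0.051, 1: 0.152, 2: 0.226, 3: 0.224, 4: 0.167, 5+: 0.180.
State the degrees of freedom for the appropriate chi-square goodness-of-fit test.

There are k = 6 categories and 1 parameter estimated from the data, so df = 6 − 1 − 1 = 4.

4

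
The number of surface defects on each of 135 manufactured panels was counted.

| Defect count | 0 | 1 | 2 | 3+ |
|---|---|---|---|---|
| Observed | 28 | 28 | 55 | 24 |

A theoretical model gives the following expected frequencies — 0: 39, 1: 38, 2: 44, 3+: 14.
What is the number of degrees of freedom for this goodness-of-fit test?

3

There are k = 4 categories and no parameters were estimated from the data, so df = 4 − 1 = 3.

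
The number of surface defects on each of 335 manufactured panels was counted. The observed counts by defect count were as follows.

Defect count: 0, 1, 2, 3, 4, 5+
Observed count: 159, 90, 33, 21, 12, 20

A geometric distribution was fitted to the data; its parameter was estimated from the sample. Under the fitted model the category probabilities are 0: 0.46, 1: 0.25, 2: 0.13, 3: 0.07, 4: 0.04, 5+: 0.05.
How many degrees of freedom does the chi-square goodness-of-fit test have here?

4

There are k = 6 categories and 1 parameter estimated from the data, so df = 6 − 1 − 1 = 4.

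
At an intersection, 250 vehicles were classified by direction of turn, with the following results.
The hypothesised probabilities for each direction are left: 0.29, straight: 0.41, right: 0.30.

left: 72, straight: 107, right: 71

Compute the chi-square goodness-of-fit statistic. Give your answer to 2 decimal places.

0.41

Expected counts E_i = n·p_i: 250×0.29 = 72.5, 250×0.41 = 102.5, 250×0.30 = 75.
cat           O        E   (O−E)²/E
left         72     72.5      0.003
straight    107    102.5      0.198
right        71       75      0.213
Sum = 0.41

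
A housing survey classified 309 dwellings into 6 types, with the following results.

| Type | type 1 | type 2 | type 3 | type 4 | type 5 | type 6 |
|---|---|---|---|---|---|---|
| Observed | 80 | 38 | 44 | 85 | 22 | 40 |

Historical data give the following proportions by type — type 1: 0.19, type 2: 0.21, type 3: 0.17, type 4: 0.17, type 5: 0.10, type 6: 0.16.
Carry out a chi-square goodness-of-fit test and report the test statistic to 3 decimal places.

Expected counts E_i = n·p_i: 309×0.19 = 58.71, 309×0.21 = 64.89, 309×0.17 = 52.53, 309×0.17 = 52.53, 309×0.10 = 30.9, 309×0.16 = 49.44.
cat         O        E   (O−E)²/E
type 1     80    58.71     7.7204
type 2     38    64.89    11.1430
type 3     44    52.53     1.3851
type 4     85    52.53    20.0705
type 5     22     30.9     2.5634
type 6     40    49.44     1.8025
Sum = 44.685

44.685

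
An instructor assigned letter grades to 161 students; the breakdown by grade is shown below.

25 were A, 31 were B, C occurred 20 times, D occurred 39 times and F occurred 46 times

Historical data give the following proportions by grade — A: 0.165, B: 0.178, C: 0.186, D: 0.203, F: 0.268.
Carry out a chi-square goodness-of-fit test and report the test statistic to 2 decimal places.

Expected counts E_i = n·p_i: 161×0.165 = 26.565, 161×0.178 = 28.658, 161×0.186 = 29.946, 161×0.203 = 32.683, 161×0.268 = 43.148.
A: (25 − 26.565)²/26.565 = 2.449225/26.565 = 0.092
B: (31 − 28.658)²/28.658 = 5.484964/28.658 = 0.191
C: (20 − 29.946)²/29.946 = 98.922916/29.946 = 3.303
D: (39 − 32.683)²/32.683 = 39.904489/32.683 = 1.221
F: (46 − 43.148)²/43.148 = 8.133904/43.148 = 0.189
Sum = 5.00

5.00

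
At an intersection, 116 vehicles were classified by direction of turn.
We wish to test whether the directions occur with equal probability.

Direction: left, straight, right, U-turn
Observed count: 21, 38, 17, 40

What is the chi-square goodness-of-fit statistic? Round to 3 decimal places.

Under H₀ each category has probability 1/4, so each expected count is 116/4 = 29.
left: (21 − 29)²/29 = 64/29 = 2.2069
straight: (38 − 29)²/29 = 81/29 = 2.7931
right: (17 − 29)²/29 = 144/29 = 4.9655
U-turn: (40 − 29)²/29 = 121/29 = 4.1724
Sum = 14.138

14.138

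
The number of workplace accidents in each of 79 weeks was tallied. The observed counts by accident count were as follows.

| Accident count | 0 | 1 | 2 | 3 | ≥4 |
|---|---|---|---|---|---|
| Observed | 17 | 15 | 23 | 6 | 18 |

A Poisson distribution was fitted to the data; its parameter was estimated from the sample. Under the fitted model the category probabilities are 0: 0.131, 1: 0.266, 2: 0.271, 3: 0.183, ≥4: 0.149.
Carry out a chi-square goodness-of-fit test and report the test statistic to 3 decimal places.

14.357

Expected counts E_i = n·p_i: 79×0.131 = 10.349, 79×0.266 = 21.014, 79×0.271 = 21.409, 79×0.183 = 14.457, 79×0.149 = 11.771.
cat         O        E   (O−E)²/E
0          17   10.349     4.2744
1          15   21.014     1.7211
2          23   21.409     0.1182
3           6   14.457     4.9471
≥4         18   11.771     3.2963
Sum = 14.357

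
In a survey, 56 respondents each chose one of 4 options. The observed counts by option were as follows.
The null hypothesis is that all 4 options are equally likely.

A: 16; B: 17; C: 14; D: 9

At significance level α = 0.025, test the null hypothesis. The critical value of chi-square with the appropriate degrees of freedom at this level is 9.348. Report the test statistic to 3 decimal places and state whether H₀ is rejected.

2.714; do not reject

Under H₀ each category has probability 1/4, so each expected count is 56/4 = 14.
cat         O        E   (O−E)²/E
A          16       14     0.2857
B          17       14     0.6429
C          14       14     0.0000
D           9       14     1.7857
Sum = 2.714
df = 3. Since 2.714 < 9.348, we do not reject H₀.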